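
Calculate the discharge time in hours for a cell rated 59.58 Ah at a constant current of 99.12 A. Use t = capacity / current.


t = capacity / current = 59.58 / 99.12 = 0.6011 hr

0.6011 hr


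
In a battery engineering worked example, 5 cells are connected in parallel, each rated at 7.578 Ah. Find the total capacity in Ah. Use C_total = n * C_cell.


C_total = 5 * 7.578 = 37.89 Ah

37.89 Ah


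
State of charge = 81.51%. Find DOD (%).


DOD = 100 - SOC = 100 - 81.51 = 18.49%

18.49%


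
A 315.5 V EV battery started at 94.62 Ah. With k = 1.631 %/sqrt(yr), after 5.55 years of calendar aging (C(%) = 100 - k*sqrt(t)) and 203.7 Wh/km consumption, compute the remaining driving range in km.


Step 1: capacity retention = 100 - 1.631 * sqrt(5.55) = 100 - 1.631 * 2.3558 = 96.158%
Step 2: C_now = 94.62 * 96.158/100 = 90.985 Ah
Step 3: E_pack = V * C_now = 315.5 * 90.985 = 28706 Wh
Step 4: range = E_pack / consumption = 28706 / 203.7 = 140.9 km

140.9 km


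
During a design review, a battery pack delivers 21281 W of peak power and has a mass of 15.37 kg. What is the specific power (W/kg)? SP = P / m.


Specific power = 21281 W / 15.37 kg = 1385 W/kg

1385 W/kg


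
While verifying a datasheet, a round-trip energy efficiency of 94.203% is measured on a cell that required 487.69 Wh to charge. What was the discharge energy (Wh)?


E_dis = eta/100 * E_chg = 94.203/100 * 487.69 = 459.4 Wh

459.4 Wh


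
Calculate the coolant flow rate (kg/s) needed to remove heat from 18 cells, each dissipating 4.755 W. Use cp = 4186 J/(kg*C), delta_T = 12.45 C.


Step 1: Total heat Q = 18 * 4.755 W = 85.59 W
Step 2: denom = cp * dT = 4186 * 12.45 = 52116
Step 3: m_dot = 85.59 / 52116 = 0.001642 kg/s

0.001642 kg/s


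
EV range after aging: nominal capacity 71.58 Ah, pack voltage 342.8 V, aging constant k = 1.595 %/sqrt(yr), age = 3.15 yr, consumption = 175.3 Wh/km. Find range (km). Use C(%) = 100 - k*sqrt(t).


Step 1: capacity retention = 100 - 1.595 * sqrt(3.15) = 100 - 1.595 * 1.7748 = 97.169%
Step 2: C_now = 71.58 * 97.169/100 = 69.554 Ah
Step 3: E_pack = V * C_now = 342.8 * 69.554 = 23843 Wh
Step 4: range = E_pack / consumption = 23843 / 175.3 = 136.0 km

136.0 km


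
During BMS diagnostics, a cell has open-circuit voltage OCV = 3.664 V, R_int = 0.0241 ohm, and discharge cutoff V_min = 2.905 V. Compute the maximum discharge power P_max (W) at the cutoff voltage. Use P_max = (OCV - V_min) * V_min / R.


P_max = (OCV - V_min) * V_min / R = (3.664 - 2.905) * 2.905 / 0.0241 = 0.759 * 2.905 / 0.0241 = 91.49 W

91.49 W


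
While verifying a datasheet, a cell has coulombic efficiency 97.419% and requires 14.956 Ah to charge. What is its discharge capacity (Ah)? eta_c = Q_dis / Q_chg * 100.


Q_dis = eta/100 * Q_chg = 97.419/100 * 14.956 = 14.57 Ah

14.57 Ah


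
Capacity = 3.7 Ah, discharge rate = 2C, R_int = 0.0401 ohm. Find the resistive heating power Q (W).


Step 1: I = C_rate * capacity = 2 * 3.7 = 7.4 A
Step 2: Q = I^2 * R = 7.4^2 * 0.0401 = 54.76 * 0.0401 = 2.196 W

2.196 W


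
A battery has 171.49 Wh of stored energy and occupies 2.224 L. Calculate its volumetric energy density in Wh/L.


Volumetric ED = 171.49 Wh / 2.224 L = 77.11 Wh/L

77.11 Wh/L


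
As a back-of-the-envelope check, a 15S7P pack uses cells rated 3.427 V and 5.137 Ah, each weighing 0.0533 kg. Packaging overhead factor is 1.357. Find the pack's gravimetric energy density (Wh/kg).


Step 1: V_pack = 15 * 3.427 = 51.405 V
Step 2: C_pack = 7 * 5.137 = 35.959 Ah
Step 3: E_pack = V_pack * C_pack = 51.405 * 35.959 = 1848.5 Wh
Step 4: m_pack = 15 * 7 * 0.0533 * 1.357 = 7.5945 kg
Step 5: ED = E_pack / m_pack = 1848.5 / 7.5945 = 243.4 Wh/kg

243.4 Wh/kg


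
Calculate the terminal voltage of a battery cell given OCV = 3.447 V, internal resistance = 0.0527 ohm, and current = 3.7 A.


IR drop = 3.7 * 0.0527 = 0.19499 V
V = 3.447 - 0.19499 = 3.252 V

3.252 V


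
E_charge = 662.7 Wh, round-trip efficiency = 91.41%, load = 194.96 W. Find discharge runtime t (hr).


Step 1: E_discharge = eta/100 * E_charge = 91.41/100 * 662.7 = 605.77 Wh
Step 2: t = E_discharge / P = 605.77 / 194.96 = 3.107 hr

3.107 hr


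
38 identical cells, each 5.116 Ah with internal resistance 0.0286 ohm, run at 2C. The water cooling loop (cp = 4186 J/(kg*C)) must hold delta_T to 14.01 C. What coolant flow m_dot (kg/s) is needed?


Step 1: I = 2 * 5.116 = 10.232 A
Step 2: Q_cell = I^2 * R = 10.232^2 * 0.0286 = 2.9942 W
Step 3: Q_total = 38 * 2.9942 = 113.78 W
Step 4: m_dot = Q_total / (cp * dT) = 113.78 / (4186 * 14.01) = 0.001940 kg/s

0.001940 kg/s


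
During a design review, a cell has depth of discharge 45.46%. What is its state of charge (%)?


SOC = 100 - DOD = 100 - 45.46 = 54.54%

54.54%


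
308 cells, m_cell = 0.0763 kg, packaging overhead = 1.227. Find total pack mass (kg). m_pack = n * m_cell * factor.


Cell mass sum = 308 * 0.0763 = 23.5 kg
With overhead 1.227: m_pack = 23.5 * 1.227 = 28.83 kg

28.83 kg


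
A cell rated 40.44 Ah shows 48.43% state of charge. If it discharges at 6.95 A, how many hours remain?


Step 1: remaining = SOC/100 * C_total = 48.43/100 * 40.44 = 19.585 Ah
Step 2: t = remaining / I = 19.585 / 6.95 = 2.818 hr

2.818 hr


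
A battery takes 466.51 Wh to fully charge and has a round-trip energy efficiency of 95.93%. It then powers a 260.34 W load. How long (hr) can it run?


Step 1: E_discharge = eta/100 * E_charge = 95.93/100 * 466.51 = 447.52 Wh
Step 2: t = E_discharge / P = 447.52 / 260.34 = 1.719 hr

1.719 hr


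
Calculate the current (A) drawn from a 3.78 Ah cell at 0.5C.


At 0.5C: I = 0.5 * 3.78 Ah = 1.89 A

1.89 A


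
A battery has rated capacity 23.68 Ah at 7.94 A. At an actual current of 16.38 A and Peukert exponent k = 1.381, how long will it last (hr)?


Step 1: t_rated = C / I_rated = 23.68 / 7.94 = 2.9824 hr
Step 2: ratio = 7.94 / 16.38 = 0.48474
Step 3: ratio^k = 0.48474^1.381 = 0.36786
Step 4: t = t_rated * ratio^k = 2.9824 * 0.36786 = 1.097 hr

1.097 hr


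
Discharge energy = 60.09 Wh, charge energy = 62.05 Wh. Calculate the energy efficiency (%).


eta_e = E_dis / E_chg * 100 = 60.09 / 62.05 * 100 = 96.84%

96.84%


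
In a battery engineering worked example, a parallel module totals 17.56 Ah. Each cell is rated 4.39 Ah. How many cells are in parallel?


n = C_total / C_cell = 17.56 / 4.39 = 4

4


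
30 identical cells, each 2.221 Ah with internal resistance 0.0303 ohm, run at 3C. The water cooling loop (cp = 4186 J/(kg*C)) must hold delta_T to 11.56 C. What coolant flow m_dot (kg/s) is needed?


Step 1: I = 3 * 2.221 = 6.663 A
Step 2: Q_cell = I^2 * R = 6.663^2 * 0.0303 = 1.3452 W
Step 3: Q_total = 30 * 1.3452 = 40.356 W
Step 4: m_dot = Q_total / (cp * dT) = 40.356 / (4186 * 11.56) = 8.340e-04 kg/s

8.340e-04 kg/s


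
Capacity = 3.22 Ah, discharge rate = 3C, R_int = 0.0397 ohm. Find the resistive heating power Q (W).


Step 1: I = C_rate * capacity = 3 * 3.22 = 9.66 A
Step 2: Q = I^2 * R = 9.66^2 * 0.0397 = 93.316 * 0.0397 = 3.705 W

3.705 W


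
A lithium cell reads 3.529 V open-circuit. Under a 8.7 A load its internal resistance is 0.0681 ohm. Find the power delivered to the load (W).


Step 1: V_terminal = OCV - I*R = 3.529 - 8.7 * 0.0681 = 2.9365 V
Step 2: P_out = V_terminal * I = 2.9365 * 8.7 = 25.55 W

25.55 W


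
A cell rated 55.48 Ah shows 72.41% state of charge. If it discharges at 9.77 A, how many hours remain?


Step 1: remaining = SOC/100 * C_total = 72.41/100 * 55.48 = 40.173 Ah
Step 2: t = remaining / I = 40.173 / 9.77 = 4.112 hr

4.112 hr


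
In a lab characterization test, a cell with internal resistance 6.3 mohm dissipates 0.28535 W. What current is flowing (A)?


Convert: R = 6.3 mohm = 0.0063 ohm
I = sqrt(Q / R) = sqrt(0.28535 / 0.0063) = sqrt(45.294) = 6.730 A

6.730 A


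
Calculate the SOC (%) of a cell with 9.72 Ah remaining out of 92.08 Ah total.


SOC% = 9.72 / 92.08 * 100 = 10.56%

10.56%


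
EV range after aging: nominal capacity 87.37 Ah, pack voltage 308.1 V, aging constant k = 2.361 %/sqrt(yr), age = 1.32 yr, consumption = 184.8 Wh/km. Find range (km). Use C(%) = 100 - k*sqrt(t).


Step 1: capacity retention = 100 - 2.361 * sqrt(1.32) = 100 - 2.361 * 1.1489 = 97.287%
Step 2: C_now = 87.37 * 97.287/100 = 85 Ah
Step 3: E_pack = V * C_now = 308.1 * 85 = 26189 Wh
Step 4: range = E_pack / consumption = 26189 / 184.8 = 141.7 km

141.7 km


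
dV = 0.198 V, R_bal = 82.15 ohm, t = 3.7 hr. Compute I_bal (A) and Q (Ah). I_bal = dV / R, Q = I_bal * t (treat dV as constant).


I_bal = dV / R = 0.198 / 82.15 = 0.0024102 A
Q = I_bal * t = 0.0024102 * 3.7 = 0.008918 Ah

I=0.0024102 A, Q=0.008918 Ah


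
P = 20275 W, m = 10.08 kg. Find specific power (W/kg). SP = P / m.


SP = P / m = 20275 / 10.08 = 2011 W/kg

2011 W/kg


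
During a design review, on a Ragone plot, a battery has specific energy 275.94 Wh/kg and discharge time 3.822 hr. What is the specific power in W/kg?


Specific power = 275.94 Wh/kg / 3.822 hr = 72.20 W/kg

72.20 W/kg


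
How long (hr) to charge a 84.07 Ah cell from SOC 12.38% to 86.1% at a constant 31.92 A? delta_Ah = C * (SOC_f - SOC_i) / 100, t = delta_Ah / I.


Step 1: dSOC = 86.1% - 12.38% = 73.72%
Step 2: delta_Ah = 84.07 * 73.72 / 100 = 61.976 Ah
Step 3: t = 61.976 / 31.92 = 1.942 hr

1.942 hr


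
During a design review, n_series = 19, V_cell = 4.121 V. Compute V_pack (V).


V_pack = n * V_cell = 19 * 4.121 = 78.299 V

78.299 V


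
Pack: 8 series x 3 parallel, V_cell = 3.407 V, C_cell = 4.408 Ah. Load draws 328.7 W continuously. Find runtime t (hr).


Step 1: E_pack = Ns * V_cell * Np * C_cell = 8 * 3.407 * 3 * 4.408 = 360.43 Wh
Step 2: t = E_pack / P = 360.43 / 328.7 = 1.097 hr

1.097 hr


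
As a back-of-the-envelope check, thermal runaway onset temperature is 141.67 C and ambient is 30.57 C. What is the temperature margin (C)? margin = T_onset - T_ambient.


margin = T_onset - T_ambient = 141.67 - 30.57 = 111.1 C

111.1 C


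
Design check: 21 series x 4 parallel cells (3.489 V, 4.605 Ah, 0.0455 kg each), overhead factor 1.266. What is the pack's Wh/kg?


Step 1: V_pack = 21 * 3.489 = 73.269 V
Step 2: C_pack = 4 * 4.605 = 18.42 Ah
Step 3: E_pack = V_pack * C_pack = 73.269 * 18.42 = 1349.6 Wh
Step 4: m_pack = 21 * 4 * 0.0455 * 1.266 = 4.8387 kg
Step 5: ED = E_pack / m_pack = 1349.6 / 4.8387 = 278.9 Wh/kg

278.9 Wh/kg


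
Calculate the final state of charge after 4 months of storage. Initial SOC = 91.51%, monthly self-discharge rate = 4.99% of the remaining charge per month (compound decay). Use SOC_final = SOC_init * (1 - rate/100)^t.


Monthly retention factor = 1 - 4.99/100 = 0.9501
Over 4 months: factor^4 = 0.81485
SOC_final = 91.51 * 0.81485 = 74.57%

74.57%


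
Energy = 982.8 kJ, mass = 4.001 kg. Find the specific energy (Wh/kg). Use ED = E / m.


Convert: E = 982.8 kJ = 273 Wh
ED = E / m = 273 / 4.001 = 68.23 Wh/kg

68.23 Wh/kg


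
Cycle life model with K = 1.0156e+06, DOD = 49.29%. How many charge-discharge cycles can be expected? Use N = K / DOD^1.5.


DOD^1.5 = 346.05
N = K / DOD^1.5 = 1.0156e+06 / 346.05 = 2935

2935 cycles


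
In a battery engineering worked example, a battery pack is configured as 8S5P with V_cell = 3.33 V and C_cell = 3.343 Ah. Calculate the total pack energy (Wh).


V_pack = 8 * 3.33 = 26.64 V
C_pack = 5 * 3.343 = 16.715 Ah
E = V_pack * C_pack = 26.64 * 16.715 = 445.3 Wh

445.3 Wh


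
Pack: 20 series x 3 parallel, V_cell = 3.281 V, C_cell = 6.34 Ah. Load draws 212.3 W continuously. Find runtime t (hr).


Step 1: E_pack = Ns * V_cell * Np * C_cell = 20 * 3.281 * 3 * 6.34 = 1248.1 Wh
Step 2: t = E_pack / P = 1248.1 / 212.3 = 5.879 hr

5.879 hr


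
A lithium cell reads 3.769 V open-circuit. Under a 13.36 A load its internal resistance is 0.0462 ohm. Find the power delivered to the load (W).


Step 1: V_terminal = OCV - I*R = 3.769 - 13.36 * 0.0462 = 3.1518 V
Step 2: P_out = V_terminal * I = 3.1518 * 13.36 = 42.11 W

42.11 W


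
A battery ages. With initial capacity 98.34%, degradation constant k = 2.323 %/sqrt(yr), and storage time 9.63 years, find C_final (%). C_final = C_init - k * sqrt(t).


sqrt(t) = sqrt(9.63) = 3.1032
C_final = 98.34 - 2.323 * 3.1032 = 91.13%

91.13%


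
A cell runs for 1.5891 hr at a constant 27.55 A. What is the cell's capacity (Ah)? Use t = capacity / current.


C = I * t = 27.55 * 1.5891 = 43.78 Ah

43.78 Ah


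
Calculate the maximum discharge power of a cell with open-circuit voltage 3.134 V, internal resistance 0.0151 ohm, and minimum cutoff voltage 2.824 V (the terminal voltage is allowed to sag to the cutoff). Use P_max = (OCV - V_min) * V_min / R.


dV = OCV - V_min = 0.31 V (so I_max = dV / R)
P_max = dV * V_min / R = 0.31 * 2.824 / 0.0151 = 57.98 W

57.98 W


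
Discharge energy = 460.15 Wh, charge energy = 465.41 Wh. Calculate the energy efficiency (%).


eta_e = E_dis / E_chg * 100 = 460.15 / 465.41 * 100 = 98.87%

98.87%


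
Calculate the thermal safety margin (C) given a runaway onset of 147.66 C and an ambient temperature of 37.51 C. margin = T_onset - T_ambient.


margin = T_onset - T_ambient = 147.66 - 37.51 = 110.15 C

110.15 C


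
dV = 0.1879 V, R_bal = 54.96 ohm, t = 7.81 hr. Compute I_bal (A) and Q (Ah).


I_bal = dV / R = 0.1879 / 54.96 = 0.0034189 A
Q = I_bal * t = 0.0034189 * 7.81 = 0.02670 Ah

I=0.0034189 A, Q=0.02670 Ah


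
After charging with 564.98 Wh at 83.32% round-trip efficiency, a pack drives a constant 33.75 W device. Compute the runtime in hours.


Step 1: E_discharge = eta/100 * E_charge = 83.32/100 * 564.98 = 470.74 Wh
Step 2: t = E_discharge / P = 470.74 / 33.75 = 13.95 hr

13.95 hr


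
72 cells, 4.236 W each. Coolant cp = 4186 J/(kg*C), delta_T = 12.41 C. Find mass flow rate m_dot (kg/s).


Q_total = 72 * 4.236 = 304.99 W
m_dot = Q_total / (cp * dT) = 304.99 / (4186 * 12.41) = 0.005871 kg/s

0.005871 kg/s


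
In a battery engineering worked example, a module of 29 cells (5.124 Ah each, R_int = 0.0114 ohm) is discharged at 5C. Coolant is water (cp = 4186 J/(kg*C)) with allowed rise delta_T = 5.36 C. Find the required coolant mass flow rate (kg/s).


Step 1: I = 5 * 5.124 = 25.62 A
Step 2: Q_cell = I^2 * R = 25.62^2 * 0.0114 = 7.4828 W
Step 3: Q_total = 29 * 7.4828 = 217 W
Step 4: m_dot = Q_total / (cp * dT) = 217 / (4186 * 5.36) = 0.009672 kg/s

0.009672 kg/s


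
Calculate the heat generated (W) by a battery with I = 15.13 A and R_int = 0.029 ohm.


Q = I^2 * R = 15.13^2 * 0.029 = 6.639 W

6.639 W


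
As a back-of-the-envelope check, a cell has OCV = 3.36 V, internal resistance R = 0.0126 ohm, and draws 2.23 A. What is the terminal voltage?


V = OCV - I*R = 3.36 - 2.23 * 0.0126 = 3.332 V

3.332 V


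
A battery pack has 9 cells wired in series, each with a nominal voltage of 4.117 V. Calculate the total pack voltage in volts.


V_pack = n * V_cell = 9 * 4.117 = 37.053 V

37.053 V


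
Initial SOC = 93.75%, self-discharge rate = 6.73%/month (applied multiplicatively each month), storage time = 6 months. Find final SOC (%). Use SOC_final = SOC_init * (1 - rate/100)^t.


decay = (1 - 6.73/100)^6 = 0.65834
SOC_final = 93.75 * 0.65834 = 61.72%

61.72%


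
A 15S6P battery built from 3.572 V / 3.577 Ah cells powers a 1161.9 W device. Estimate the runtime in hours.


Step 1: E_pack = Ns * V_cell * Np * C_cell = 15 * 3.572 * 6 * 3.577 = 1149.9 Wh
Step 2: t = E_pack / P = 1149.9 / 1161.9 = 0.9897 hr

0.9897 hr


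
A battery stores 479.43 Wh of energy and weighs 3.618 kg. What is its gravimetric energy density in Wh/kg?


ED = E / m = 479.43 / 3.618 = 132.5 Wh/kg

132.5 Wh/kg


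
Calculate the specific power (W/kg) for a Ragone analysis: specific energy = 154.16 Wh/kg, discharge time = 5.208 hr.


P_specific = E / t = 154.16 / 5.208 = 29.60 W/kg

29.60 W/kg


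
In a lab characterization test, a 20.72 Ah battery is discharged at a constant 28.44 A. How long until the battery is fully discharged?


t = capacity / current = 20.72 / 28.44 = 0.7286 hr

0.7286 hr


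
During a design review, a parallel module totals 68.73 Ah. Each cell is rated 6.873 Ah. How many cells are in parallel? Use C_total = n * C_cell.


n = C_total / C_cell = 68.73 / 6.873 = 10

10


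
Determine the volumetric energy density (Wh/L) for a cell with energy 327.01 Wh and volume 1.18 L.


Volumetric ED = 327.01 Wh / 1.18 L = 277.1 Wh/L

277.1 Wh/L


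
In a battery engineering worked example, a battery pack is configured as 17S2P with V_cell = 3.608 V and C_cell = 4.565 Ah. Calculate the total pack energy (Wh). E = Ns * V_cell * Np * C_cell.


E = Ns * Vcell * Np * Ccell = 17 * 3.608 * 2 * 4.565 = 560.0 Wh

560.0 Wh


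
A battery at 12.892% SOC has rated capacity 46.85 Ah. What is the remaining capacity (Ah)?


remaining = SOC / 100 * total = 12.892 / 100 * 46.85 = 6.040 Ah

6.040 Ah


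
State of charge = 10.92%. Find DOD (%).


Complement of SOC: DOD = 100% - 10.92% = 89.08%

89.08%


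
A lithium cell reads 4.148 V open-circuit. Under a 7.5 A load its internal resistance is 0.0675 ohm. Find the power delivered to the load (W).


Step 1: V_terminal = OCV - I*R = 4.148 - 7.5 * 0.0675 = 3.6418 V
Step 2: P_out = V_terminal * I = 3.6418 * 7.5 = 27.31 W

27.31 W


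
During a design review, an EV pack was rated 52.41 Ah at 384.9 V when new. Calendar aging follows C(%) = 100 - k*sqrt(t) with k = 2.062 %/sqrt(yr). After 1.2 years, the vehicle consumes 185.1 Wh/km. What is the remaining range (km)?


Step 1: capacity retention = 100 - 2.062 * sqrt(1.2) = 100 - 2.062 * 1.0954 = 97.741%
Step 2: C_now = 52.41 * 97.741/100 = 51.226 Ah
Step 3: E_pack = V * C_now = 384.9 * 51.226 = 19717 Wh
Step 4: range = E_pack / consumption = 19717 / 185.1 = 106.5 km

106.5 km


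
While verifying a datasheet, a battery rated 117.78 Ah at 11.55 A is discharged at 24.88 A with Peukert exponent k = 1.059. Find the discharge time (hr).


Step 1: t_rated = C / I_rated = 117.78 / 11.55 = 10.197 hr
Step 2: ratio = 11.55 / 24.88 = 0.46423
Step 3: ratio^k = 0.46423^1.059 = 0.44368
Step 4: t = t_rated * ratio^k = 10.197 * 0.44368 = 4.524 hr

4.524 hr


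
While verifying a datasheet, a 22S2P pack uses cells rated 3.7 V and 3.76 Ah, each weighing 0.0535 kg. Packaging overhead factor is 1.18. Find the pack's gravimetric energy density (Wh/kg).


Step 1: V_pack = 22 * 3.7 = 81.4 V
Step 2: C_pack = 2 * 3.76 = 7.52 Ah
Step 3: E_pack = V_pack * C_pack = 81.4 * 7.52 = 612.13 Wh
Step 4: m_pack = 22 * 2 * 0.0535 * 1.18 = 2.7777 kg
Step 5: ED = E_pack / m_pack = 612.13 / 2.7777 = 220.4 Wh/kg

220.4 Wh/kg


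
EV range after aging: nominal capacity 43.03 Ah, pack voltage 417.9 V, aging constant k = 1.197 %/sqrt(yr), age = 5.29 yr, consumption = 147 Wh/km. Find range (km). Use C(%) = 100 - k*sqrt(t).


Step 1: capacity retention = 100 - 1.197 * sqrt(5.29) = 100 - 1.197 * 2.3 = 97.247%
Step 2: C_now = 43.03 * 97.247/100 = 41.845 Ah
Step 3: E_pack = V * C_now = 417.9 * 41.845 = 17487 Wh
Step 4: range = E_pack / consumption = 17487 / 147 = 119.0 km

119.0 km


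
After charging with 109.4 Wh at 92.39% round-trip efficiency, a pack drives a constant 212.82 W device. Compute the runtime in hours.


Step 1: E_discharge = eta/100 * E_charge = 92.39/100 * 109.4 = 101.07 Wh
Step 2: t = E_discharge / P = 101.07 / 212.82 = 0.4749 hr

0.4749 hr


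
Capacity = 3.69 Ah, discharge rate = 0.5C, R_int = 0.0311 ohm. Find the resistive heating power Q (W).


Step 1: I = C_rate * capacity = 0.5 * 3.69 = 1.845 A
Step 2: Q = I^2 * R = 1.845^2 * 0.0311 = 3.404 * 0.0311 = 0.1059 W

0.1059 W


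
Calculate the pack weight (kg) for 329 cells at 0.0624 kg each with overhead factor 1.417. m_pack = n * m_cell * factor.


m_pack = n * m_cell * overhead = 329 * 0.0624 * 1.417 = 29.09 kg

29.09 kg


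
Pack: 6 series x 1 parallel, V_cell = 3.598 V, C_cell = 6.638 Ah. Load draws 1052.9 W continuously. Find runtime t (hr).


Step 1: E_pack = Ns * V_cell * Np * C_cell = 6 * 3.598 * 1 * 6.638 = 143.3 Wh
Step 2: t = E_pack / P = 143.3 / 1052.9 = 0.1361 hr

0.1361 hr


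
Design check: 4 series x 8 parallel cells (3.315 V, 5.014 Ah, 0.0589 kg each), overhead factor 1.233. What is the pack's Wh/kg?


Step 1: V_pack = 4 * 3.315 = 13.26 V
Step 2: C_pack = 8 * 5.014 = 40.112 Ah
Step 3: E_pack = V_pack * C_pack = 13.26 * 40.112 = 531.89 Wh
Step 4: m_pack = 4 * 8 * 0.0589 * 1.233 = 2.324 kg
Step 5: ED = E_pack / m_pack = 531.89 / 2.324 = 228.9 Wh/kg

228.9 Wh/kg


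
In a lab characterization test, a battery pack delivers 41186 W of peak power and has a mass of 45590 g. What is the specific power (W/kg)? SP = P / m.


Convert: m = 45590 g = 45.59 kg
SP = P / m = 41186 / 45.59 = 903.4 W/kg

903.4 W/kg


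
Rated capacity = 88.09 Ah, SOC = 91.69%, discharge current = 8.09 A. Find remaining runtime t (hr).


Step 1: remaining = SOC/100 * C_total = 91.69/100 * 88.09 = 80.77 Ah
Step 2: t = remaining / I = 80.77 / 8.09 = 9.984 hr

9.984 hr


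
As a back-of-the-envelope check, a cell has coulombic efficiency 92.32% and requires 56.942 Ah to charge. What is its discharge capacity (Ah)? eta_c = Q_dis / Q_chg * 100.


Q_dis = eta/100 * Q_chg = 92.32/100 * 56.942 = 52.57 Ah

52.57 Ah


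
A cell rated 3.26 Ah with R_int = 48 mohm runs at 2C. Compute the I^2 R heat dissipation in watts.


Convert: R = 48 mohm = 0.048 ohm
Step 1: I = C_rate * capacity = 2 * 3.26 = 6.52 A
Step 2: Q = I^2 * R = 6.52^2 * 0.048 = 42.51 * 0.048 = 2.040 W

2.040 W


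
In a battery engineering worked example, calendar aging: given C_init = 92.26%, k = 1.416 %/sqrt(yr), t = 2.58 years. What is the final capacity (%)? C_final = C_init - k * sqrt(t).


sqrt(t) = sqrt(2.58) = 1.6062
C_final = 92.26 - 1.416 * 1.6062 = 89.99%

89.99%


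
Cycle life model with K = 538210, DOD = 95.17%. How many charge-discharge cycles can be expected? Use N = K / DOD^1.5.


Step 1: DOD^1.5 = 95.17^1.5 = 928.43
Step 2: N = 538210 / 928.43 = 579.7 cycles

579.7 cycles


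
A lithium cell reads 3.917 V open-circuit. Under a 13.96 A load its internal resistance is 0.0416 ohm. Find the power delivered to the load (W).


Step 1: V_terminal = OCV - I*R = 3.917 - 13.96 * 0.0416 = 3.3363 V
Step 2: P_out = V_terminal * I = 3.3363 * 13.96 = 46.57 W

46.57 W


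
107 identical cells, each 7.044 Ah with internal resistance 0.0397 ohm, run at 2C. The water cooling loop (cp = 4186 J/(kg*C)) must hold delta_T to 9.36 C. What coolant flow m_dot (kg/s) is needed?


Step 1: I = 2 * 7.044 = 14.088 A
Step 2: Q_cell = I^2 * R = 14.088^2 * 0.0397 = 7.8793 W
Step 3: Q_total = 107 * 7.8793 = 843.09 W
Step 4: m_dot = Q_total / (cp * dT) = 843.09 / (4186 * 9.36) = 0.02152 kg/s

0.02152 kg/s


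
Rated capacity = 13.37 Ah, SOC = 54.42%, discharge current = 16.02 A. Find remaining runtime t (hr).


Step 1: remaining = SOC/100 * C_total = 54.42/100 * 13.37 = 7.276 Ah
Step 2: t = remaining / I = 7.276 / 16.02 = 0.4542 hr

0.4542 hr


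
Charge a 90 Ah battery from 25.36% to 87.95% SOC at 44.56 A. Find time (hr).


delta_Ah = 90 * (87.95 - 25.36) / 100 = 56.331 Ah
t = delta_Ah / I = 56.331 / 44.56 = 1.264 hr

1.264 hr


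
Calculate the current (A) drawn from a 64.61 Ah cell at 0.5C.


I = C_rate * capacity = 0.5 * 64.61 = 32.305 A

32.305 A


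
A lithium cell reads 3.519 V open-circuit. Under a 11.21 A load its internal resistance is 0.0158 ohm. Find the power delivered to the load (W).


Step 1: V_terminal = OCV - I*R = 3.519 - 11.21 * 0.0158 = 3.3419 V
Step 2: P_out = V_terminal * I = 3.3419 * 11.21 = 37.46 W

37.46 W


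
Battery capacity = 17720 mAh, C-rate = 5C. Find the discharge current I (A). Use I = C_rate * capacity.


Convert: capacity = 17720 mAh = 17.72 Ah
At 5C: I = 5 * 17.72 Ah = 88.6 A

88.6 A


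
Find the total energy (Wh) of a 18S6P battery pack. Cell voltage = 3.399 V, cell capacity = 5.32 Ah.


V_pack = 18 * 3.399 = 61.182 V
C_pack = 6 * 5.32 = 31.92 Ah
E = V_pack * C_pack = 61.182 * 31.92 = 1953 Wh

1953 Wh


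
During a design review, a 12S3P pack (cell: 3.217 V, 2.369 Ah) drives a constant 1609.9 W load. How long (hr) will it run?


Step 1: E_pack = Ns * V_cell * Np * C_cell = 12 * 3.217 * 3 * 2.369 = 274.36 Wh
Step 2: t = E_pack / P = 274.36 / 1609.9 = 0.1704 hr

0.1704 hr


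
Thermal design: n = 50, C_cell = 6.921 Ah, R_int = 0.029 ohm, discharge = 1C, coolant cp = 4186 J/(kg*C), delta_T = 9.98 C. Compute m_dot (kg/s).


Step 1: I = 1 * 6.921 = 6.921 A
Step 2: Q_cell = I^2 * R = 6.921^2 * 0.029 = 1.3891 W
Step 3: Q_total = 50 * 1.3891 = 69.455 W
Step 4: m_dot = Q_total / (cp * dT) = 69.455 / (4186 * 9.98) = 0.001663 kg/s

0.001663 kg/s


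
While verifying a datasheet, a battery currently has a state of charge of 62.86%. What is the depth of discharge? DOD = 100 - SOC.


Complement of SOC: DOD = 100% - 62.86% = 37.14%

37.14%


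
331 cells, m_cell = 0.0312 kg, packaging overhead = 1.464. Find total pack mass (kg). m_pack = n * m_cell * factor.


m_pack = n * m_cell * overhead = 331 * 0.0312 * 1.464 = 15.12 kg

15.12 kg


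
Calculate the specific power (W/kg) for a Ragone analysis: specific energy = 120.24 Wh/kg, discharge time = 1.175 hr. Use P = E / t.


Specific power = 120.24 Wh/kg / 1.175 hr = 102.3 W/kg

102.3 W/kg


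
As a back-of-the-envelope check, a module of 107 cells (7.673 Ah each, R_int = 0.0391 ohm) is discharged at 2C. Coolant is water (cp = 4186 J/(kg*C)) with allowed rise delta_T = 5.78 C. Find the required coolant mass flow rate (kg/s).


Step 1: I = 2 * 7.673 = 15.346 A
Step 2: Q_cell = I^2 * R = 15.346^2 * 0.0391 = 9.208 W
Step 3: Q_total = 107 * 9.208 = 985.26 W
Step 4: m_dot = Q_total / (cp * dT) = 985.26 / (4186 * 5.78) = 0.04072 kg/s

0.04072 kg/s


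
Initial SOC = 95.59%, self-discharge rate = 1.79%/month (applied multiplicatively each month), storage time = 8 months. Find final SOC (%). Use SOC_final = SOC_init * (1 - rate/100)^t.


Monthly retention factor = 1 - 1.79/100 = 0.9821
Over 8 months: factor^8 = 0.86546
SOC_final = 95.59 * 0.86546 = 82.73%

82.73%


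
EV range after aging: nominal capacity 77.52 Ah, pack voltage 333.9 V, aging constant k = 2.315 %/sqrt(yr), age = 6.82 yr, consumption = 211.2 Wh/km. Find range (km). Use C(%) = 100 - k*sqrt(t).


Step 1: capacity retention = 100 - 2.315 * sqrt(6.82) = 100 - 2.315 * 2.6115 = 93.954%
Step 2: C_now = 77.52 * 93.954/100 = 72.833 Ah
Step 3: E_pack = V * C_now = 333.9 * 72.833 = 24319 Wh
Step 4: range = E_pack / consumption = 24319 / 211.2 = 115.1 km

115.1 km


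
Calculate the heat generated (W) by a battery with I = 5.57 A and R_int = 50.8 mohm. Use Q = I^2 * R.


Convert: R = 50.8 mohm = 0.0508 ohm
I^2 = 31.025
Q = 31.025 * 0.0508 = 1.576 W

1.576 W


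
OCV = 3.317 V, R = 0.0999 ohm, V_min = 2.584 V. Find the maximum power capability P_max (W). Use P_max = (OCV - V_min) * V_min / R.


P_max = (OCV - V_min) * V_min / R = (3.317 - 2.584) * 2.584 / 0.0999 = 0.733 * 2.584 / 0.0999 = 18.96 W

18.96 W


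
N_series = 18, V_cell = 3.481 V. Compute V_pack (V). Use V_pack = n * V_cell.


Series voltages add: 18 * 3.481 V = 62.658 V

62.658 V


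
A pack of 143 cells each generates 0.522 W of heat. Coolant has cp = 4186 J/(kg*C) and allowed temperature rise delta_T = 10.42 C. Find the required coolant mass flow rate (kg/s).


Q_total = 143 * 0.522 = 74.646 W
m_dot = Q_total / (cp * dT) = 74.646 / (4186 * 10.42) = 0.001711 kg/s

0.001711 kg/s


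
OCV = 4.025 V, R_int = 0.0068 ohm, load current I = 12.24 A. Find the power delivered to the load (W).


Step 1: V_terminal = OCV - I*R = 4.025 - 12.24 * 0.0068 = 3.9418 V
Step 2: P_out = V_terminal * I = 3.9418 * 12.24 = 48.25 W

48.25 W


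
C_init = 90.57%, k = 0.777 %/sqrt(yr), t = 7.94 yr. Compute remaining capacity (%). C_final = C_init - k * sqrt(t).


sqrt(t) = sqrt(7.94) = 2.8178
C_final = 90.57 - 0.777 * 2.8178 = 88.38%

88.38%


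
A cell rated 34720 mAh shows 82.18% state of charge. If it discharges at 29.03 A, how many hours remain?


Convert: C_total = 34720 mAh = 34.72 Ah
Step 1: remaining = SOC/100 * C_total = 82.18/100 * 34.72 = 28.533 Ah
Step 2: t = remaining / I = 28.533 / 29.03 = 0.9829 hr

0.9829 hr


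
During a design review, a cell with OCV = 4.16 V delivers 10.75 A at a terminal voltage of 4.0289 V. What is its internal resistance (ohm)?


R = (OCV - V) / I = (4.16 - 4.0289) / 10.75 = 0.01220 ohm

0.01220 ohm


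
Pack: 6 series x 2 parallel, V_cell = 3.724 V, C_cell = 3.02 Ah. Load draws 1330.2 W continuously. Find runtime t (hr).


Step 1: E_pack = Ns * V_cell * Np * C_cell = 6 * 3.724 * 2 * 3.02 = 134.96 Wh
Step 2: t = E_pack / P = 134.96 / 1330.2 = 0.1015 hr

0.1015 hr


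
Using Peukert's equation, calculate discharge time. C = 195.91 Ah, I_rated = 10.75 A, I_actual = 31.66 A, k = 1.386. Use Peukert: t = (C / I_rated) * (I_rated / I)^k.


Step 1: t_rated = C / I_rated = 195.91 / 10.75 = 18.224 hr
Step 2: ratio = 10.75 / 31.66 = 0.33955
Step 3: ratio^k = 0.33955^1.386 = 0.22379
Step 4: t = t_rated * ratio^k = 18.224 * 0.22379 = 4.078 hr

4.078 hr


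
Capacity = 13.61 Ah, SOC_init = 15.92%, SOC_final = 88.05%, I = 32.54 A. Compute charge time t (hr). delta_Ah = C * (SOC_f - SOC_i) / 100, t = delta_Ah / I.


delta_Ah = 13.61 * (88.05 - 15.92) / 100 = 9.8169 Ah
t = delta_Ah / I = 9.8169 / 32.54 = 0.3017 hr

0.3017 hr


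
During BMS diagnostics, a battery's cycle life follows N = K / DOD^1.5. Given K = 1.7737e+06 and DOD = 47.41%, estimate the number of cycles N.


DOD^1.5 = 326.44
N = K / DOD^1.5 = 1.7737e+06 / 326.44 = 5433

5433 cycles


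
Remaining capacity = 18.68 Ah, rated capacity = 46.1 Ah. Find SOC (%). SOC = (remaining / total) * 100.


SOC% = 18.68 / 46.1 * 100 = 40.52%

40.52%


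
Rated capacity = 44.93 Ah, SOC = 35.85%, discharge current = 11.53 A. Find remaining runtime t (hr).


Step 1: remaining = SOC/100 * C_total = 35.85/100 * 44.93 = 16.107 Ah
Step 2: t = remaining / I = 16.107 / 11.53 = 1.397 hr

1.397 hr


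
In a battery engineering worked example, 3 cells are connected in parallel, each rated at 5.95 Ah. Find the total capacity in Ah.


C_total = 3 * 5.95 = 17.85 Ah

17.85 Ah


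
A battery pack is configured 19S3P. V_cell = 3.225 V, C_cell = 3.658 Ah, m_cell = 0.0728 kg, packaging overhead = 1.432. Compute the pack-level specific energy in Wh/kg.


Step 1: V_pack = 19 * 3.225 = 61.275 V
Step 2: C_pack = 3 * 3.658 = 10.974 Ah
Step 3: E_pack = V_pack * C_pack = 61.275 * 10.974 = 672.43 Wh
Step 4: m_pack = 19 * 3 * 0.0728 * 1.432 = 5.9422 kg
Step 5: ED = E_pack / m_pack = 672.43 / 5.9422 = 113.2 Wh/kg

113.2 Wh/kg


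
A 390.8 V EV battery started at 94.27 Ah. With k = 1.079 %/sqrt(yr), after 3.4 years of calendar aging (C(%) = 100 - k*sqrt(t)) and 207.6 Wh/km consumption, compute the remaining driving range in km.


Step 1: capacity retention = 100 - 1.079 * sqrt(3.4) = 100 - 1.079 * 1.8439 = 98.01%
Step 2: C_now = 94.27 * 98.01/100 = 92.394 Ah
Step 3: E_pack = V * C_now = 390.8 * 92.394 = 36108 Wh
Step 4: range = E_pack / consumption = 36108 / 207.6 = 173.9 km

173.9 km


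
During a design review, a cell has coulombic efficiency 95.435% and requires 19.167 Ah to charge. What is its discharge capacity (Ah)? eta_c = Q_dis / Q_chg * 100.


Q_dis = eta/100 * Q_chg = 95.435/100 * 19.167 = 18.29 Ah

18.29 Ah


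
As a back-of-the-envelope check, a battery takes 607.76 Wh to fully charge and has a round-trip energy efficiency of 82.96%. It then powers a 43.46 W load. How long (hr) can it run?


Step 1: E_discharge = eta/100 * E_charge = 82.96/100 * 607.76 = 504.2 Wh
Step 2: t = E_discharge / P = 504.2 / 43.46 = 11.60 hr

11.60 hr


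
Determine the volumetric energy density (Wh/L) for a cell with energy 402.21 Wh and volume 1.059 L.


ED = E / V = 402.21 / 1.059 = 379.8 Wh/L

379.8 Wh/L


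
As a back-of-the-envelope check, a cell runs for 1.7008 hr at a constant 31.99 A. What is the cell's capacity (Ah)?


C = I * t = 31.99 * 1.7008 = 54.41 Ah

54.41 Ah


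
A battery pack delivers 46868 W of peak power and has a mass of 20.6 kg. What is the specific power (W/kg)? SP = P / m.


Specific power = 46868 W / 20.6 kg = 2275 W/kg

2275 W/kg


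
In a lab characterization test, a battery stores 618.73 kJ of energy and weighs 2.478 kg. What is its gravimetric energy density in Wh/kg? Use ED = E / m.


Convert: E = 618.73 kJ = 171.87 Wh
ED = E / m = 171.87 / 2.478 = 69.36 Wh/kg

69.36 Wh/kg


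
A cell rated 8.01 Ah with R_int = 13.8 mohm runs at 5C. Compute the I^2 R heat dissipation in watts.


Convert: R = 13.8 mohm = 0.0138 ohm
Step 1: I = C_rate * capacity = 5 * 8.01 = 40.05 A
Step 2: Q = I^2 * R = 40.05^2 * 0.0138 = 1604 * 0.0138 = 22.14 W

22.14 W


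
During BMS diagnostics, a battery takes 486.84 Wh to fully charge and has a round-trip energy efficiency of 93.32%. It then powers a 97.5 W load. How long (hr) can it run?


Step 1: E_discharge = eta/100 * E_charge = 93.32/100 * 486.84 = 454.32 Wh
Step 2: t = E_discharge / P = 454.32 / 97.5 = 4.660 hr

4.660 hr


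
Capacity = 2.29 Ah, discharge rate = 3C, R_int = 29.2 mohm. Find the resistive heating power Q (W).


Convert: R = 29.2 mohm = 0.0292 ohm
Step 1: I = C_rate * capacity = 3 * 2.29 = 6.87 A
Step 2: Q = I^2 * R = 6.87^2 * 0.0292 = 47.197 * 0.0292 = 1.378 W

1.378 W


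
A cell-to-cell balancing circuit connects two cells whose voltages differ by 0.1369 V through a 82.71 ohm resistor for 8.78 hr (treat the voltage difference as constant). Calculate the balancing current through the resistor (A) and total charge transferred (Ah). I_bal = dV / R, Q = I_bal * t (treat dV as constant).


First, Ohm's law: I_bal = 0.1369 V / 82.71 ohm = 0.0016552 A
Then Q = I * t = 0.0016552 A * 8.78 hr = 0.01453 Ah

I=0.0016552 A, Q=0.01453 Ah


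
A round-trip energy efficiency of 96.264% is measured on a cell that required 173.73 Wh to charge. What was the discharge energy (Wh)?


E_dis = eta/100 * E_chg = 96.264/100 * 173.73 = 167.2 Wh

167.2 Wh


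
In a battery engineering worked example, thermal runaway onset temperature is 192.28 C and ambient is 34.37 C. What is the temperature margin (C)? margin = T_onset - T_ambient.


margin = T_onset - T_ambient = 192.28 - 34.37 = 157.91 C

157.91 C


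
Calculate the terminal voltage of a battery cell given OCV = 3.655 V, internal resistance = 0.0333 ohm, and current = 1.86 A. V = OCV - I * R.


V = OCV - I*R = 3.655 - 1.86 * 0.0333 = 3.593 V

3.593 V


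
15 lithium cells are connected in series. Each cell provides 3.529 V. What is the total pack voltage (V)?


With 15 cells in series at 3.529 V each, V_pack = 52.935 V

52.935 V


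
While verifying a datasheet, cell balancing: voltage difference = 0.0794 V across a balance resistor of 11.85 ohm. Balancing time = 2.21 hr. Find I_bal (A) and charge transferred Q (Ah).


I_bal = dV / R = 0.0794 / 11.85 = 0.0067004 A
Q = I_bal * t = 0.0067004 * 2.21 = 0.01481 Ah

I=0.0067004 A, Q=0.01481 Ah


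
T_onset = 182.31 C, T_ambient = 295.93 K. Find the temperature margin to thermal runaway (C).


Convert: T_ambient = 295.93 K = 22.78 C
margin = 182.31 - 22.78 = 159.53 C

159.53 C


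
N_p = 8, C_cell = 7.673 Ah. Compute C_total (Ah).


C_total = 8 * 7.673 = 61.384 Ah

61.384 Ah


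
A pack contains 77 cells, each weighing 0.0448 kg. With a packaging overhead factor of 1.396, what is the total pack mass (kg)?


Cell mass sum = 77 * 0.0448 = 3.4496 kg
With overhead 1.396: m_pack = 3.4496 * 1.396 = 4.816 kg

4.816 kg


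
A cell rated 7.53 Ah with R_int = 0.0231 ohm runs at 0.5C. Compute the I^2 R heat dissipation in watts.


Step 1: I = C_rate * capacity = 0.5 * 7.53 = 3.765 A
Step 2: Q = I^2 * R = 3.765^2 * 0.0231 = 14.175 * 0.0231 = 0.3274 W

0.3274 W


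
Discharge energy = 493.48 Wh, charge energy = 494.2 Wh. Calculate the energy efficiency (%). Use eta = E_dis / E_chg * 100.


eta_e = E_dis / E_chg * 100 = 493.48 / 494.2 * 100 = 99.85%

99.85%


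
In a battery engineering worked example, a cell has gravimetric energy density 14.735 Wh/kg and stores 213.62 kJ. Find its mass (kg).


Convert: E = 213.62 kJ = 59.339 Wh
m = E / ED = 59.339 / 14.735 = 4.027 kg

4.027 kg


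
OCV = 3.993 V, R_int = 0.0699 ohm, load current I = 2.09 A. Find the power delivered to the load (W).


Step 1: V_terminal = OCV - I*R = 3.993 - 2.09 * 0.0699 = 3.8469 V
Step 2: P_out = V_terminal * I = 3.8469 * 2.09 = 8.040 W

8.040 W


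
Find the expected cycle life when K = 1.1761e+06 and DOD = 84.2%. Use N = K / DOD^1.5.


Step 1: DOD^1.5 = 84.2^1.5 = 772.62
Step 2: N = 1.1761e+06 / 772.62 = 1522 cycles

1522 cycles


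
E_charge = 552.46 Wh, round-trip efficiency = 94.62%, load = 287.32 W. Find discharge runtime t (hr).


Step 1: E_discharge = eta/100 * E_charge = 94.62/100 * 552.46 = 522.74 Wh
Step 2: t = E_discharge / P = 522.74 / 287.32 = 1.819 hr

1.819 hr


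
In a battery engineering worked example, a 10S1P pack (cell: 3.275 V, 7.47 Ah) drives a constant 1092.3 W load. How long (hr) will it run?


Step 1: E_pack = Ns * V_cell * Np * C_cell = 10 * 3.275 * 1 * 7.47 = 244.64 Wh
Step 2: t = E_pack / P = 244.64 / 1092.3 = 0.2240 hr

0.2240 hr


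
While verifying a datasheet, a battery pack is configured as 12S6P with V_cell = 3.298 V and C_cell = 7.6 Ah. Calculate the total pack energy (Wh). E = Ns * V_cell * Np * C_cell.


V_pack = 12 * 3.298 = 39.576 V
C_pack = 6 * 7.6 = 45.6 Ah
E = V_pack * C_pack = 39.576 * 45.6 = 1805 Wh

1805 Wh


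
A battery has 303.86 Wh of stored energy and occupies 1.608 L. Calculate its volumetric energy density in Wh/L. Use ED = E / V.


Volumetric ED = 303.86 Wh / 1.608 L = 189.0 Wh/L

189.0 Wh/L


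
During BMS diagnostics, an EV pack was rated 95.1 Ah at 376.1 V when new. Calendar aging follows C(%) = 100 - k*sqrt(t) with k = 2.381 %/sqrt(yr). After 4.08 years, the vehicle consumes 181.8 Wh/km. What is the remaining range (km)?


Step 1: capacity retention = 100 - 2.381 * sqrt(4.08) = 100 - 2.381 * 2.0199 = 95.191%
Step 2: C_now = 95.1 * 95.191/100 = 90.527 Ah
Step 3: E_pack = V * C_now = 376.1 * 90.527 = 34047 Wh
Step 4: range = E_pack / consumption = 34047 / 181.8 = 187.3 km

187.3 km


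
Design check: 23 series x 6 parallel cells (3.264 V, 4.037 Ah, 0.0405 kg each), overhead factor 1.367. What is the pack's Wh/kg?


Step 1: V_pack = 23 * 3.264 = 75.072 V
Step 2: C_pack = 6 * 4.037 = 24.222 Ah
Step 3: E_pack = V_pack * C_pack = 75.072 * 24.222 = 1818.4 Wh
Step 4: m_pack = 23 * 6 * 0.0405 * 1.367 = 7.6402 kg
Step 5: ED = E_pack / m_pack = 1818.4 / 7.6402 = 238.0 Wh/kg

238.0 Wh/kg


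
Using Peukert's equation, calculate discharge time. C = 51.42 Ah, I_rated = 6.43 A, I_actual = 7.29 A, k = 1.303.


t_rated = C / I_rated = 51.42 / 6.43 = 7.9969 hr
(I_rated/I)^k = (0.88203)^1.303 = 0.84911
t = t_rated * (I_rated/I)^k = 7.9969 * 0.84911 = 6.790 hr

6.790 hr


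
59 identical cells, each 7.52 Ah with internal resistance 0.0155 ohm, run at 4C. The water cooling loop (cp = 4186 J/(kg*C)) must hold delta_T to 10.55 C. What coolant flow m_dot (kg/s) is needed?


Step 1: I = 4 * 7.52 = 30.08 A
Step 2: Q_cell = I^2 * R = 30.08^2 * 0.0155 = 14.024 W
Step 3: Q_total = 59 * 14.024 = 827.42 W
Step 4: m_dot = Q_total / (cp * dT) = 827.42 / (4186 * 10.55) = 0.01874 kg/s

0.01874 kg/s


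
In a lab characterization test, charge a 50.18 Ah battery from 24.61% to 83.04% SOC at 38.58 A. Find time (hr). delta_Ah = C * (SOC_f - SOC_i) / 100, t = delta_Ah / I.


Step 1: dSOC = 83.04% - 24.61% = 58.43%
Step 2: delta_Ah = 50.18 * 58.43 / 100 = 29.32 Ah
Step 3: t = 29.32 / 38.58 = 0.7600 hr

0.7600 hr


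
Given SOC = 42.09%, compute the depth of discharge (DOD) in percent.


DOD = 100 - SOC = 100 - 42.09 = 57.91%

57.91%
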